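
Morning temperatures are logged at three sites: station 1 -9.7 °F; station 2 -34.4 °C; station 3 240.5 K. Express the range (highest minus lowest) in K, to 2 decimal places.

11.23 K

station 1: -9.7 °F = -23.167 °C.
station 3: 240.5 K = -32.650 °C.
Spread: (-23.167) − (-34.400) = 11.233 °C.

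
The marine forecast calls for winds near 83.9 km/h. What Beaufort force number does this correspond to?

83.9 km/h = 23.3 m/s, which is Beaufort 9 (strong gale, 20.8–24.4 m/s).

Beaufort force 9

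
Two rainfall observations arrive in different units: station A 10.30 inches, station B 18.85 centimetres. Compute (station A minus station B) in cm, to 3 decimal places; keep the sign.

station A: 10.30 in = 26.16200 cm.
Difference: 26.16200 − 18.85000 = 7.312 cm.

7.312 cm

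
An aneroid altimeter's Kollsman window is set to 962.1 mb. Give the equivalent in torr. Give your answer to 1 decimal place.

721.6 mmHg

1 mb = 0.750062 mmHg, so 962.1 × 0.750062 = 721.6 mmHg.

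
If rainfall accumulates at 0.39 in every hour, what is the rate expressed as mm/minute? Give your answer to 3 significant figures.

0.165 mm/minute

0.39 in/hour × 25.4 mm/in × 0.0166667 hour/minute = 0.165 mm/minute.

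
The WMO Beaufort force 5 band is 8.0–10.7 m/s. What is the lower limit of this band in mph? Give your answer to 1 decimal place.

17.9 mph

8.0–10.7 m/s × 2.237 = 17.9–23.9 mph.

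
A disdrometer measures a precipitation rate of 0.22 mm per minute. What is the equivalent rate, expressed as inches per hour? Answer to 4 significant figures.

0.22 mm/minute × 0.0393701 in/mm × 60 minute/hour = 0.5197 in/hour.

0.5197 in/hour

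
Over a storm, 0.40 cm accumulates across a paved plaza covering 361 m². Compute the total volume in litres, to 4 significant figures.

1444 litres

Depth: 0.40 cm × 10 = 4 mm.
1 mm over 1 m² is 1 L, so volume = 4 × 361 = 1444 L.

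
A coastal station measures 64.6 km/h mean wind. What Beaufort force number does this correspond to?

Beaufort force 8

64.6 km/h = 17.9 m/s, which is Beaufort 8 (gale, 17.2–20.7 m/s).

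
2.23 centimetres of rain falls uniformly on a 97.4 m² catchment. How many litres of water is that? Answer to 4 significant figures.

2172 litres

Depth: 2.23 cm × 10 = 22.3 mm.
1 mm over 1 m² is 1 L, so volume = 22.3 × 97.4 = 2172.02 L ≈ 2172 L.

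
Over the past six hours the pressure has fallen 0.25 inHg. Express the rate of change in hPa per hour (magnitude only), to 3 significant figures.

1.41 hPa per hour

0.25 inHg / 6 h × 33.8639 hPa/inHg = 1.41 hPa/h.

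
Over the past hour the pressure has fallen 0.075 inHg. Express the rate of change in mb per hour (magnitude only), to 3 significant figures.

0.075 inHg / 1 h × 33.8639 mb/inHg = 2.54 mb/h.

2.54 mb per hour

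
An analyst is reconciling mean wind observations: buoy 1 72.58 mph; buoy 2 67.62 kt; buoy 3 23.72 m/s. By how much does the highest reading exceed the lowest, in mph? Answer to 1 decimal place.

24.8 mph

buoy 2: 67.62 kt = 77.816 mph.
buoy 3: 23.72 m/s = 53.060 mph.
Spread: 77.816 − 53.060 = 24.8 mph.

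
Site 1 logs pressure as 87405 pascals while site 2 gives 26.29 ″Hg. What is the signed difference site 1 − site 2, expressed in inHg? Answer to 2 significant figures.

-0.48 inHg

site 1: 87405 Pa = 25.8107 inHg.
Difference: 25.8107 − 26.2900 = -0.48 inHg.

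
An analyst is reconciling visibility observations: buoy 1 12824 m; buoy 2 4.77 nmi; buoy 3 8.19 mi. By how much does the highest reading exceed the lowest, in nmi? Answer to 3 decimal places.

buoy 1: 12824 m = 6.92441 nmi.
buoy 3: 8.19 SM = 7.11692 nmi.
Spread: 7.11692 − 4.77000 = 2.347 nmi.

2.347 nmi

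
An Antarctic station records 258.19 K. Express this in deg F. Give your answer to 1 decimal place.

5.1 °F

First to °C: -14.96 °C.
Then to °F: 5.1 °F.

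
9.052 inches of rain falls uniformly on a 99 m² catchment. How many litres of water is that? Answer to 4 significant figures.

22760 litres

Depth: 9.052 in × 25.4 = 229.9208 mm.
1 mm over 1 m² is 1 L, so volume = 229.9208 × 99 = 22762.159 L ≈ 22760 L.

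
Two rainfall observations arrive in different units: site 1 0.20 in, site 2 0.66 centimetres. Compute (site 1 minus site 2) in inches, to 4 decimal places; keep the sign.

site 2: 0.66 cm = 0.259843 in.
Difference: 0.200000 − 0.259843 = -0.0598 in.

-0.0598 in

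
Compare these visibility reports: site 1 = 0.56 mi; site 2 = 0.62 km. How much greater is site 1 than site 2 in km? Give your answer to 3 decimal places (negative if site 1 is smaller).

site 1: 0.56 SM = 0.90123 km.
Difference: 0.90123 − 0.62000 = 0.281 km.

0.281 km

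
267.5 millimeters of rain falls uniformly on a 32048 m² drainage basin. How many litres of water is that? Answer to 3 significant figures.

8570000 litres

1 mm over 1 m² is 1 L, so volume = 267.5 × 32048 = 8572840 L ≈ 8570000 L.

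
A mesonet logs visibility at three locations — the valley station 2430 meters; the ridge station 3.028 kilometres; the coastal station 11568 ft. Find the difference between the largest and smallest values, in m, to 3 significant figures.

1100 m

the ridge station: 3.028 km = 3028.00 m.
the coastal station: 11568 ft = 3525.93 m.
Spread: 3525.93 − 2430.00 = 1100 m.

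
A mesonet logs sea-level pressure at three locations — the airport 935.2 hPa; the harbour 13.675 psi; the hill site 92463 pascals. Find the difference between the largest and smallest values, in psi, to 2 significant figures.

the airport: 935.2 hPa = 13.5639 psi.
the hill site: 92463 Pa = 13.4106 psi.
Spread: 13.6750 − 13.4106 = 0.26 psi.

0.26 psi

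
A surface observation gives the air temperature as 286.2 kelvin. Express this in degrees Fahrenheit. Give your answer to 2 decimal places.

First to °C: 13.05 °C.
Then to °F: 55.49 °F.

55.49 °F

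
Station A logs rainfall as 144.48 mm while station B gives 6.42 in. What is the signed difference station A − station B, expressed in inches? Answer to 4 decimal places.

station A: 144.48 mm = 5.688189 in.
Difference: 5.688189 − 6.420000 = -0.7318 in.

-0.7318 in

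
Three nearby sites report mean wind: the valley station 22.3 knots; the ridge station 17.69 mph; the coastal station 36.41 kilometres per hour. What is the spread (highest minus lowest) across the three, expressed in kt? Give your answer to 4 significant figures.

6.928 kt

the ridge station: 17.69 mph = 15.37219 kt.
the coastal station: 36.41 km/h = 19.65983 kt.
Spread: 22.30000 − 15.37219 = 6.928 kt.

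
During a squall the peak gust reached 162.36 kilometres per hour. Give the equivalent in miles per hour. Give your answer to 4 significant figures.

1 km/h = 0.621371 mph, so 162.36 × 0.621371 = 100.9 mph.

100.9 mph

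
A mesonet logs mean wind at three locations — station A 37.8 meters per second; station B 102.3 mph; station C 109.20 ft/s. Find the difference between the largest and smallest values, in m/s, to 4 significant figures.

station B: 102.3 mph = 45.7322 m/s.
station C: 109.20 ft/s = 33.2842 m/s.
Spread: 45.7322 − 33.2842 = 12.45 m/s.

12.45 m/s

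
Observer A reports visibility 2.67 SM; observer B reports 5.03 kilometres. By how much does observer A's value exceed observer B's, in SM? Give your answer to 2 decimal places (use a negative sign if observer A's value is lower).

-0.46 SM

observer B: 5.03 km = 3.1255 SM.
Difference: 2.6700 − 3.1255 = -0.46 SM.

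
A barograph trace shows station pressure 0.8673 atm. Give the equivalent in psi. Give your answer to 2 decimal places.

1 atm = 14.6959 psi, so 0.8673 × 14.6959 = 12.75 psi.

12.75 psi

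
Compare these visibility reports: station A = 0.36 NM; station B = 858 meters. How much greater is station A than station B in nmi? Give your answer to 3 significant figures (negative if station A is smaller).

-0.103 nmi

station B: 858 m = 0.46328 nmi.
Difference: 0.36000 − 0.46328 = -0.103 nmi.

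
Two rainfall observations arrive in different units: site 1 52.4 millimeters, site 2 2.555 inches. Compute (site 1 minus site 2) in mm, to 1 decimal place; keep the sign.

site 2: 2.555 in = 64.897 mm.
Difference: 52.400 − 64.897 = -12.5 mm.

-12.5 mm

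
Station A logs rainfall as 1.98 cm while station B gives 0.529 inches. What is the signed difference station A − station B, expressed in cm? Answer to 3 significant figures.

0.636 cm

station B: 0.529 in = 1.34366 cm.
Difference: 1.98000 − 1.34366 = 0.636 cm.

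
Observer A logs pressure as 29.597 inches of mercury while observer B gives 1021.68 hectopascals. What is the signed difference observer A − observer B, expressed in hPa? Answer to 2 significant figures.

-19 hPa

observer A: 29.597 inHg = 1002.27 hPa.
Difference: 1002.27 − 1021.68 = -19 hPa.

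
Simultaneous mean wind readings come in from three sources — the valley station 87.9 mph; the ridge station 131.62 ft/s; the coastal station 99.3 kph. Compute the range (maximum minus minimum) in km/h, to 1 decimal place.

the valley station: 87.9 mph = 141.461 km/h.
the ridge station: 131.62 ft/s = 144.424 km/h.
Spread: 144.424 − 99.300 = 45.1 km/h.

45.1 km/h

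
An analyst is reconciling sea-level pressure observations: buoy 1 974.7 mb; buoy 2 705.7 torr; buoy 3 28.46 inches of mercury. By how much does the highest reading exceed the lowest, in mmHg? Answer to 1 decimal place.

buoy 1: 974.7 mb = 731.085 mmHg.
buoy 3: 28.46 inHg = 722.884 mmHg.
Spread: 731.085 − 705.700 = 25.4 mmHg.

25.4 mmHg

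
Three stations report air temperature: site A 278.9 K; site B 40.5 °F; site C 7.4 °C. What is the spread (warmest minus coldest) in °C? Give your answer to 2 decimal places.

site A: 278.9 K = 5.750 °C.
site B: 40.5 °F = 4.722 °C.
Spread: 7.400 − 4.722 = 2.678 °C.

2.68 °C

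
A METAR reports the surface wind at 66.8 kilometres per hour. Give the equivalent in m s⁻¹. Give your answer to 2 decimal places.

18.56 m/s

1 km/h = 0.277778 m/s, so 66.8 × 0.277778 = 18.56 m/s.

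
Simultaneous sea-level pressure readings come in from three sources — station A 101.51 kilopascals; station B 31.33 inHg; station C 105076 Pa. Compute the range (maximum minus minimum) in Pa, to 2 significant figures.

4600 Pa

station A: 101.51 kPa = 101510.00 Pa.
station B: 31.33 inHg = 106095.57 Pa.
Spread: 106095.57 − 101510.00 = 4600 Pa.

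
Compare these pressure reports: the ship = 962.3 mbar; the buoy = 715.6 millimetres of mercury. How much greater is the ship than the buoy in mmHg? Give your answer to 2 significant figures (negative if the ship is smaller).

6.2 mmHg

the ship: 962.3 mb = 721.784 mmHg.
Difference: 721.784 − 715.600 = 6.2 mmHg.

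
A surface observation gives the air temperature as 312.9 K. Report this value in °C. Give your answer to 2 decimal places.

°C = 312.9 − 273.15 = 39.75 °C.

39.75 °C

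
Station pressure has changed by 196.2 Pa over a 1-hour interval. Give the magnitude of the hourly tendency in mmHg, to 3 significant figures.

196.2 Pa / 1 h × 0.00750062 mmHg/Pa = 1.47 mmHg/h.

1.47 mmHg per hour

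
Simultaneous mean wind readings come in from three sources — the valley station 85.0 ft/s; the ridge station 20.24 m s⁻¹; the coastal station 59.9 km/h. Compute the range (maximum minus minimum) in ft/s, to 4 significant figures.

the ridge station: 20.24 m/s = 66.4042 ft/s.
the coastal station: 59.9 km/h = 54.5895 ft/s.
Spread: 85.0000 − 54.5895 = 30.41 ft/s.

30.41 ft/s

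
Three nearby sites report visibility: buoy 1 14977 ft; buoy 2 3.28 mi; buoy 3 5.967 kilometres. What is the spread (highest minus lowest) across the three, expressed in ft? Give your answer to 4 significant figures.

4600 ft

buoy 2: 3.28 SM = 17318.40 ft.
buoy 3: 5.967 km = 19576.77 ft.
Spread: 19576.77 − 14977.00 = 4600 ft.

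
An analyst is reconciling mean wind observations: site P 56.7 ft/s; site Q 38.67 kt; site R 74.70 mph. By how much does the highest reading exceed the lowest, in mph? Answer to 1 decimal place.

site P: 56.7 ft/s = 38.659 mph.
site Q: 38.67 kt = 44.501 mph.
Spread: 74.700 − 38.659 = 36.0 mph.

36.0 mph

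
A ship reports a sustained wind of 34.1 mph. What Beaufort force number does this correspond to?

Beaufort force 7

34.1 mph = 15.2 m/s, which is Beaufort 7 (near gale, 13.9–17.1 m/s).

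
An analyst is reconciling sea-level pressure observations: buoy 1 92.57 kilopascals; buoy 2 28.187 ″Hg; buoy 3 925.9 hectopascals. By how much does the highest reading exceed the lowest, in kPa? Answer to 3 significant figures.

2.88 kPa

buoy 2: 28.187 inHg = 95.4521 kPa.
buoy 3: 925.9 hPa = 92.5900 kPa.
Spread: 95.4521 − 92.5700 = 2.88 kPa.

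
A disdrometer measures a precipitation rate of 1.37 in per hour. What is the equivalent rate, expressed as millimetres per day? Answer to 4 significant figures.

835.2 mm/day

1.37 in/hour × 25.4 mm/in × 24 hour/day = 835.2 mm/day.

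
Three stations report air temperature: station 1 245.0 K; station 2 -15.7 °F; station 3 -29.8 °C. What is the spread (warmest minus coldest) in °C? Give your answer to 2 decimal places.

3.30 °C

station 1: 245.0 K = -28.150 °C.
station 2: -15.7 °F = -26.500 °C.
Spread: (-26.500) − (-29.800) = 3.300 °C.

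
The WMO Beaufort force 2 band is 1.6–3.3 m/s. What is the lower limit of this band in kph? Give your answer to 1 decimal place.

5.8 km/h

1.6–3.3 m/s × 3.6 = 5.8–11.9 km/h.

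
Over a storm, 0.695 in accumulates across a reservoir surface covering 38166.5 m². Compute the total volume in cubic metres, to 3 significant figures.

674 cubic metres

Depth: 0.695 in × 25.4 = 17.653 mm.
1 mm over 1 m² is 1 L, so volume = 17.653 × 38166.5 = 673753.22 L = 674 m³.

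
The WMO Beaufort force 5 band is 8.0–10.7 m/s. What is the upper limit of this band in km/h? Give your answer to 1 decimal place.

8.0–10.7 m/s × 3.6 = 28.8–38.5 km/h.

38.5 km/h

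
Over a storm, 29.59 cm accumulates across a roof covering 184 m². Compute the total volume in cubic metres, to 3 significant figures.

Depth: 29.59 cm × 10 = 295.9 mm.
1 mm over 1 m² is 1 L, so volume = 295.9 × 184 = 54445.6 L = 54.4 m³.

54.4 cubic metres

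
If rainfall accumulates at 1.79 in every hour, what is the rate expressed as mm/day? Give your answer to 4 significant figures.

1.79 in/hour × 25.4 mm/in × 24 hour/day = 1091 mm/day.

1091 mm/day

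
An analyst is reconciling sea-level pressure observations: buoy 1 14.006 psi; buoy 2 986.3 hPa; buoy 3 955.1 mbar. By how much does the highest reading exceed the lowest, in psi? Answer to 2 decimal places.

buoy 2: 986.3 hPa = 14.3051 psi.
buoy 3: 955.1 mb = 13.8526 psi.
Spread: 14.3051 − 13.8526 = 0.45 psi.

0.45 psi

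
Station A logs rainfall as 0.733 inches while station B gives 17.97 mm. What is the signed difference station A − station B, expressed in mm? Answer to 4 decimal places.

station A: 0.733 in = 18.618200 mm.
Difference: 18.618200 − 17.970000 = 0.6482 mm.

0.6482 mm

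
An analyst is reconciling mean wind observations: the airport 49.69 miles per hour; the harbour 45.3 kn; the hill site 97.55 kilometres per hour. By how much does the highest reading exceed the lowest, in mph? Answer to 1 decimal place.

the harbour: 45.3 kt = 52.130 mph.
the hill site: 97.55 km/h = 60.615 mph.
Spread: 60.615 − 49.690 = 10.9 mph.

10.9 mph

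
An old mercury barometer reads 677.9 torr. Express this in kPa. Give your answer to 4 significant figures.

90.38 kPa

1 mmHg = 0.133322 kPa, so 677.9 × 0.133322 = 90.38 kPa.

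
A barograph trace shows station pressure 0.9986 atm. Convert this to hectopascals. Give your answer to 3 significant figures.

1 atm = 1013.25 hPa, so 0.9986 × 1013.25 = 1010 hPa.

1010 hPa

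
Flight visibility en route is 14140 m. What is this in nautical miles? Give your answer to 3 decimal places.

7.635 nmi

1 m = 0.000539957 nmi, so 14140 × 0.000539957 = 7.635 nmi.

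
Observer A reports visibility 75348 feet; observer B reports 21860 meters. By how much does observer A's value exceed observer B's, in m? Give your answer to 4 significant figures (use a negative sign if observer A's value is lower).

observer A: 75348 ft = 22966.07 m.
Difference: 22966.07 − 21860.00 = 1106 m.

1106 m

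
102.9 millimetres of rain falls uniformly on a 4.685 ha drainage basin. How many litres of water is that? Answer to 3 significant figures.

4820000 litres

Area: 4.685 ha = 46850 m².
1 mm over 1 m² is 1 L, so volume = 102.9 × 46850 = 4820865 L ≈ 4820000 L.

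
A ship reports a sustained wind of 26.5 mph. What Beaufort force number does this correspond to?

26.5 mph = 11.8 m/s, which is Beaufort 6 (strong breeze, 10.8–13.8 m/s).

Beaufort force 6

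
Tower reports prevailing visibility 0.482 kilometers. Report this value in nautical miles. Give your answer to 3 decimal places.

1 km = 0.539957 nmi, so 0.482 × 0.539957 = 0.260 nmi.

0.260 nmi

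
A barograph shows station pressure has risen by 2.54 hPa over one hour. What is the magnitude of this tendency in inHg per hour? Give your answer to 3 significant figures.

0.0750 inHg per hour

2.54 hPa / 1 h × 0.02953 inHg/hPa = 0.0750 inHg/h.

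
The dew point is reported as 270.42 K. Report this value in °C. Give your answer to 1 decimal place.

-2.7 °C

°C = 270.42 − 273.15 = -2.7 °C.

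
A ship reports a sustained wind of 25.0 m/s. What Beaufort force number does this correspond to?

Beaufort force 10

25.0 m/s lies in the Beaufort 10 band (storm, 24.5–28.4 m/s).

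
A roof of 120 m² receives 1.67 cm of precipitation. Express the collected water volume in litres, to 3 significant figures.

2000 litres

Depth: 1.67 cm × 10 = 16.7 mm.
1 mm over 1 m² is 1 L, so volume = 16.7 × 120 = 2004 L ≈ 2000 L.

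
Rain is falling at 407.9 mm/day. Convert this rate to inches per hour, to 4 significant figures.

0.6691 in/hour

407.9 mm/day × 0.0393701 in/mm × 0.0416667 day/hour = 0.6691 in/hour.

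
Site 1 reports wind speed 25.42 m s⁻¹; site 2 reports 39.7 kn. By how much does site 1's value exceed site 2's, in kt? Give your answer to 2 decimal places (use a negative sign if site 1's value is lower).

site 1: 25.42 m/s = 49.4125 kt.
Difference: 49.4125 − 39.7000 = 9.71 kt.

9.71 kt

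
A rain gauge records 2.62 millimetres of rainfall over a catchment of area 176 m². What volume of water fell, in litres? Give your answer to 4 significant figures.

461.1 litres

1 mm over 1 m² is 1 L, so volume = 2.62 × 176 = 461.12 L ≈ 461.1 L.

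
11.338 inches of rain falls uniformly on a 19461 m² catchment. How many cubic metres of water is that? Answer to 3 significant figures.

5600 cubic metres

Depth: 11.338 in × 25.4 = 287.9852 mm.
1 mm over 1 m² is 1 L, so volume = 287.9852 × 19461 = 5604480 L = 5600 m³.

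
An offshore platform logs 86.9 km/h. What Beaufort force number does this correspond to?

86.9 km/h = 24.1 m/s, which is Beaufort 9 (strong gale, 20.8–24.4 m/s).

Beaufort force 9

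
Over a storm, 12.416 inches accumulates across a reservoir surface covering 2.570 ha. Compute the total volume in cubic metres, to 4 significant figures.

8105 cubic metres

Depth: 12.416 in × 25.4 = 315.3664 mm.
Area: 2.570 ha = 25700 m².
1 mm over 1 m² is 1 L, so volume = 315.3664 × 25700 = 8104916.5 L = 8105 m³.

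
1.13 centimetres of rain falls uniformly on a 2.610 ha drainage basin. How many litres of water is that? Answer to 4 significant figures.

294900 litres

Depth: 1.13 cm × 10 = 11.3 mm.
Area: 2.610 ha = 26100 m².
1 mm over 1 m² is 1 L, so volume = 11.3 × 26100 = 294930 L ≈ 294900 L.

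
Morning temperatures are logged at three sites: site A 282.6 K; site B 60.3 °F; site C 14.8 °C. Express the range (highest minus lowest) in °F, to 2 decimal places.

11.29 °F

site A: 282.6 K = 9.450 °C.
site B: 60.3 °F = 15.722 °C.
Spread: 15.722 − 9.450 = 6.272 °C = 11.29 °F.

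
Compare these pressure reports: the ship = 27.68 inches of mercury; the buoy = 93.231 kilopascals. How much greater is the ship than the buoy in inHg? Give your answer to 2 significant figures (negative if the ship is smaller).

the buoy: 93.231 kPa = 27.5311 inHg.
Difference: 27.6800 − 27.5311 = 0.15 inHg.

0.15 inHg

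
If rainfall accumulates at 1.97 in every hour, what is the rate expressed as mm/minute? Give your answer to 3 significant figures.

0.834 mm/minute

1.97 in/hour × 25.4 mm/in × 0.0166667 hour/minute = 0.834 mm/minute.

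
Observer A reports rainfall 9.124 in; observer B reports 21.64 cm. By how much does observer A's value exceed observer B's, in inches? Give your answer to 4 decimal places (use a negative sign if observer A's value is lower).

0.6043 in

observer B: 21.64 cm = 8.519685 in.
Difference: 9.124000 − 8.519685 = 0.6043 in.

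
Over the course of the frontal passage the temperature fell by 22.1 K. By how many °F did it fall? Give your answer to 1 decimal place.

A change of 1 °C equals a change of 1.8 °F: Δ°F = 22.1 × 1.8 = 39.8 °F.

39.8 °F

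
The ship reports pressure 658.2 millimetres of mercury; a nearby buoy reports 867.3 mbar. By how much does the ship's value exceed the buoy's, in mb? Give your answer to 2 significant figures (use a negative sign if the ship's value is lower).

10 mb

the ship: 658.2 mmHg = 877.53 mb.
Difference: 877.53 − 867.30 = 10 mb.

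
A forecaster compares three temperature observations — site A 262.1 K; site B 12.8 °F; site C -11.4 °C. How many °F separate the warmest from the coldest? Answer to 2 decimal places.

1.32 °F

site A: 262.1 K = -11.050 °C.
site B: 12.8 °F = -10.667 °C.
Spread: (-10.667) − (-11.400) = 0.733 °C = 1.32 °F.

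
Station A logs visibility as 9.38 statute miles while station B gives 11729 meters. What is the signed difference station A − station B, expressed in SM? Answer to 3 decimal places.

station B: 11729 m = 7.28806 SM.
Difference: 9.38000 − 7.28806 = 2.092 SM.

2.092 SM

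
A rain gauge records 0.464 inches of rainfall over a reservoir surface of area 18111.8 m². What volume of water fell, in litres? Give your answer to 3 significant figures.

213000 litres

Depth: 0.464 in × 25.4 = 11.7856 mm.
1 mm over 1 m² is 1 L, so volume = 11.7856 × 18111.8 = 213458.43 L ≈ 213000 L.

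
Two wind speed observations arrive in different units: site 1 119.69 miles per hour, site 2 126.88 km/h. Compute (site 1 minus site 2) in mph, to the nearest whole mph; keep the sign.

41 mph

site 2: 126.88 km/h = 78.84 mph.
Difference: 119.69 − 78.84 = 41 mph.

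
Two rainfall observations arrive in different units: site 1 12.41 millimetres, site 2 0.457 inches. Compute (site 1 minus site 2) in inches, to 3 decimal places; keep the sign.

site 1: 12.41 mm = 0.48858 in.
Difference: 0.48858 − 0.45700 = 0.032 in.

0.032 in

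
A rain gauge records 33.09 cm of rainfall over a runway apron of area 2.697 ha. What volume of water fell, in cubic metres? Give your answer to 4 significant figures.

8924 cubic metres

Depth: 33.09 cm × 10 = 330.9 mm.
Area: 2.697 ha = 26970 m².
1 mm over 1 m² is 1 L, so volume = 330.9 × 26970 = 8924373 L = 8924 m³.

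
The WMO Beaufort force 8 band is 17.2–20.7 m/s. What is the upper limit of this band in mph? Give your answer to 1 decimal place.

46.3 mph

17.2–20.7 m/s × 2.237 = 38.5–46.3 mph.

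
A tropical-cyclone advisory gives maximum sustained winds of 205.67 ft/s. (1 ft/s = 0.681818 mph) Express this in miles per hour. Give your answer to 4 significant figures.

140.2 mph

1 ft/s = 0.681818 mph, so 205.67 × 0.681818 = 140.2 mph.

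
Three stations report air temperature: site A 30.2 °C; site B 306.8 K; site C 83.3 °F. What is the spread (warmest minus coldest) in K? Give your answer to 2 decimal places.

5.15 K

site B: 306.8 K = 33.650 °C.
site C: 83.3 °F = 28.500 °C.
Spread: 33.650 − 28.500 = 5.150 °C.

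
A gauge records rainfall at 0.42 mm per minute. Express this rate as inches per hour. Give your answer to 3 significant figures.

0.42 mm/minute × 0.0393701 in/mm × 60 minute/hour = 0.992 in/hour.

0.992 in/hour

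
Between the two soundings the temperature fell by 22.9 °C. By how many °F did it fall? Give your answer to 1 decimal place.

41.2 °F

Converting a difference, only the 9/5 scale factor applies: Δ°F = 22.9 × 1.8 = 41.2 °F.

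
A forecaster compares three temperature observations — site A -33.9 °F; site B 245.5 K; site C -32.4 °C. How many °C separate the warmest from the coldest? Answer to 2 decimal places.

8.96 °C

site A: -33.9 °F = -36.611 °C.
site B: 245.5 K = -27.650 °C.
Spread: (-27.650) − (-36.611) = 8.961 °C.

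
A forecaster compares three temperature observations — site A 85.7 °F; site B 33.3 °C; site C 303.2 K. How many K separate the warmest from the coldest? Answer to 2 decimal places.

3.47 K

site A: 85.7 °F = 29.833 °C.
site C: 303.2 K = 30.050 °C.
Spread: 33.300 − 29.833 = 3.467 °C.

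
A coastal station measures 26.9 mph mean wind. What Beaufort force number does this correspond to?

26.9 mph = 12.0 m/s, which is Beaufort 6 (strong breeze, 10.8–13.8 m/s).

Beaufort force 6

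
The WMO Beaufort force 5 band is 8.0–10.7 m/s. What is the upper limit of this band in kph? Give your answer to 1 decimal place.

8.0–10.7 m/s × 3.6 = 28.8–38.5 km/h.

38.5 km/h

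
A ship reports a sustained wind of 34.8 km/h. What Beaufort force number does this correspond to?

Beaufort force 5

34.8 km/h = 9.7 m/s, which is Beaufort 5 (fresh breeze, 8.0–10.7 m/s).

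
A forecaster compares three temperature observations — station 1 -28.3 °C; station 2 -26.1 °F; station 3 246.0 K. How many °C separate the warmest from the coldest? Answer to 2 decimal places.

5.13 °C

station 2: -26.1 °F = -32.278 °C.
station 3: 246.0 K = -27.150 °C.
Spread: (-27.150) − (-32.278) = 5.128 °C.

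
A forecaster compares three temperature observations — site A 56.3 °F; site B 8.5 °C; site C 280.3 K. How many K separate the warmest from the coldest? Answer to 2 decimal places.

6.35 K

site A: 56.3 °F = 13.500 °C.
site C: 280.3 K = 7.150 °C.
Spread: 13.500 − 7.150 = 6.350 °C.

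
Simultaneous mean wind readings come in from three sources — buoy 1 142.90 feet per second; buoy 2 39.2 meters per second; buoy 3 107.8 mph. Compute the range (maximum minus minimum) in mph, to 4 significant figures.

20.11 mph

buoy 1: 142.90 ft/s = 97.4318 mph.
buoy 2: 39.2 m/s = 87.6879 mph.
Spread: 107.8000 − 87.6879 = 20.11 mph.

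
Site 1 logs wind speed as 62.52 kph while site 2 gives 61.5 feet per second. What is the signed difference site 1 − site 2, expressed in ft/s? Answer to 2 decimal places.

site 1: 62.52 km/h = 56.9773 ft/s.
Difference: 56.9773 − 61.5000 = -4.52 ft/s.

-4.52 ft/s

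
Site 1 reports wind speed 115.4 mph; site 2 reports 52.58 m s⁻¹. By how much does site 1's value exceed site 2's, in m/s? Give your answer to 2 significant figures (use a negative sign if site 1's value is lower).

-0.99 m/s

site 1: 115.4 mph = 51.5884 m/s.
Difference: 51.5884 − 52.5800 = -0.99 m/s.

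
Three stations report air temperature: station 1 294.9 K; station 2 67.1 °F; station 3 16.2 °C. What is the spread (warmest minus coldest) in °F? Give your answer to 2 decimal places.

station 1: 294.9 K = 21.750 °C.
station 2: 67.1 °F = 19.500 °C.
Spread: 21.750 − 16.200 = 5.550 °C = 9.99 °F.

9.99 °F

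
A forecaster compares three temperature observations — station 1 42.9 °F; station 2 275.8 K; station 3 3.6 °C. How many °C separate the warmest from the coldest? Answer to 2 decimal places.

3.41 °C

station 1: 42.9 °F = 6.056 °C.
station 2: 275.8 K = 2.650 °C.
Spread: 6.056 − 2.650 = 3.406 °C.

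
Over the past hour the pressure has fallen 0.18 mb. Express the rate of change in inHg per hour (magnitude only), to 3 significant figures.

0.18 mb / 1 h × 0.02953 inHg/mb = 0.00532 inHg/h.

0.00532 inHg per hour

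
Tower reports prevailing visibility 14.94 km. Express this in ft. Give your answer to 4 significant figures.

1 km = 3280.84 ft, so 14.94 × 3280.84 = 49020 ft.

49020 ft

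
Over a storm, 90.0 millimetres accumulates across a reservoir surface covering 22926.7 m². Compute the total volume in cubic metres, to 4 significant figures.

1 mm over 1 m² is 1 L, so volume = 90 × 22926.7 = 2063403 L = 2063 m³.

2063 cubic metres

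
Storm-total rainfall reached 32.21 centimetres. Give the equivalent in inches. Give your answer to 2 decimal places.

12.68 in

1 cm = 0.393701 in, so 32.21 × 0.393701 = 12.68 in.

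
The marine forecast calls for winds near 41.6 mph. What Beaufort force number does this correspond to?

Beaufort force 8

41.6 mph = 18.6 m/s, which is Beaufort 8 (gale, 17.2–20.7 m/s).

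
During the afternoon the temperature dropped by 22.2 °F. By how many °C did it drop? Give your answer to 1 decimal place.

12.3 °C

Converting a difference, only the 9/5 scale factor applies: Δ°C = 22.2 × 0.5556 = 12.3 °C.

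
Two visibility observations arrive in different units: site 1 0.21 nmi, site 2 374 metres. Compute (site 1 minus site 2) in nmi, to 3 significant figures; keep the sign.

site 2: 374 m = 0.2019438 nmi.
Difference: 0.2100000 − 0.2019438 = 0.00806 nmi.

0.00806 nmi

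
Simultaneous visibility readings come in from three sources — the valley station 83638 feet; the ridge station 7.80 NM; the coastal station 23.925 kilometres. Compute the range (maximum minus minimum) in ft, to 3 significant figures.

36200 ft

the ridge station: 7.80 nmi = 47393.70 ft.
the coastal station: 23.925 km = 78494.09 ft.
Spread: 83638.00 − 47393.70 = 36200 ft.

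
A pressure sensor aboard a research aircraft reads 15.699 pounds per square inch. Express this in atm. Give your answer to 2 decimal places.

1 psi = 0.068046 atm, so 15.699 × 0.068046 = 1.07 atm.

1.07 atm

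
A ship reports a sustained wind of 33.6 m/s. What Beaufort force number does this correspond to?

33.6 m/s lies in the Beaufort 12 band (hurricane force, ≥32.7 m/s).

Beaufort force 12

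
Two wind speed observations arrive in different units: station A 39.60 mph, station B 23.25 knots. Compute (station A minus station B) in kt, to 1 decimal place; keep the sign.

station A: 39.60 mph = 34.411 kt.
Difference: 34.411 − 23.250 = 11.2 kt.

11.2 kt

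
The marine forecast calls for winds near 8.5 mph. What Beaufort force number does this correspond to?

8.5 mph = 3.8 m/s, which is Beaufort 3 (gentle breeze, 3.4–5.4 m/s).

Beaufort force 3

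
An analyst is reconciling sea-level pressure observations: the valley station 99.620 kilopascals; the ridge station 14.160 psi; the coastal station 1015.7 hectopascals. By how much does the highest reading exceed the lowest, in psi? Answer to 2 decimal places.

the valley station: 99.620 kPa = 14.4487 psi.
the coastal station: 1015.7 hPa = 14.7315 psi.
Spread: 14.7315 − 14.1600 = 0.57 psi.

0.57 psi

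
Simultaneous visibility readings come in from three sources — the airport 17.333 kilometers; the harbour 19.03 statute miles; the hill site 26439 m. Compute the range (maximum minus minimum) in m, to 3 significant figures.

13300 m

the airport: 17.333 km = 17333.00 m.
the harbour: 19.03 SM = 30625.82 m.
Spread: 30625.82 − 17333.00 = 13300 m.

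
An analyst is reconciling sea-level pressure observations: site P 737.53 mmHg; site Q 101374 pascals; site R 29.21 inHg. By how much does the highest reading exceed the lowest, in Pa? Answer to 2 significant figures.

site P: 737.53 mmHg = 98329.26 Pa.
site R: 29.21 inHg = 98916.42 Pa.
Spread: 101374.00 − 98329.26 = 3000 Pa.

3000 Pa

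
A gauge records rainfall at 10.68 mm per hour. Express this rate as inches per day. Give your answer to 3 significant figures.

10.68 mm/hour × 0.0393701 in/mm × 24 hour/day = 10.1 in/day.

10.1 in/day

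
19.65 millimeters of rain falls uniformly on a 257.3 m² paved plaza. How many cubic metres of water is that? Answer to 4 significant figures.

1 mm over 1 m² is 1 L, so volume = 19.65 × 257.3 = 5055.945 L = 5.056 m³.

5.056 cubic metres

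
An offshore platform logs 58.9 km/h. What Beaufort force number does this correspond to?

Beaufort force 7

58.9 km/h = 16.4 m/s, which is Beaufort 7 (near gale, 13.9–17.1 m/s).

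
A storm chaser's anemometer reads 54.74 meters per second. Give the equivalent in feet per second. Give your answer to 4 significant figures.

179.6 ft/s

1 m/s = 3.28084 ft/s, so 54.74 × 3.28084 = 179.6 ft/s.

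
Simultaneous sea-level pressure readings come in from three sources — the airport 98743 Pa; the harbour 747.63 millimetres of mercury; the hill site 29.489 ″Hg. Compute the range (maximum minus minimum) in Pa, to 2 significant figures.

1100 Pa

the harbour: 747.63 mmHg = 99675.82 Pa.
the hill site: 29.489 inHg = 99861.23 Pa.
Spread: 99861.23 − 98743.00 = 1100 Pa.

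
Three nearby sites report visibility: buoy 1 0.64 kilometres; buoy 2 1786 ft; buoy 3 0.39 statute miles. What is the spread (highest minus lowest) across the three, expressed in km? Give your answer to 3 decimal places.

0.096 km

buoy 2: 1786 ft = 0.54437 km.
buoy 3: 0.39 SM = 0.62764 km.
Spread: 0.64000 − 0.54437 = 0.096 km.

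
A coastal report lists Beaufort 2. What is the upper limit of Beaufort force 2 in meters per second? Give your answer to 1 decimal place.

Beaufort 2 (light breeze) spans 1.6–3.3 m/s.

3.3 m/s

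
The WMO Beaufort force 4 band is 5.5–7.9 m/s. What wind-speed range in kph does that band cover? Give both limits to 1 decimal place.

5.5–7.9 m/s × 3.6 = 19.8–28.4 km/h.

19.8 to 28.4 km/h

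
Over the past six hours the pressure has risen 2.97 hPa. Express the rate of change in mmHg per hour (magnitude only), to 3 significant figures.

0.371 mmHg per hour

2.97 hPa / 6 h × 0.750062 mmHg/hPa = 0.371 mmHg/h.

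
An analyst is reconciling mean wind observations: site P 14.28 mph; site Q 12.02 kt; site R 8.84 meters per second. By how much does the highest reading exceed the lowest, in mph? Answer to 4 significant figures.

5.942 mph

site Q: 12.02 kt = 13.83237 mph.
site R: 8.84 m/s = 19.77452 mph.
Spread: 19.77452 − 13.83237 = 5.942 mph.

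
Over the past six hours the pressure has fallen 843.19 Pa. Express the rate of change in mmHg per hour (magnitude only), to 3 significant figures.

843.19 Pa / 6 h × 0.00750062 mmHg/Pa = 1.05 mmHg/h.

1.05 mmHg per hour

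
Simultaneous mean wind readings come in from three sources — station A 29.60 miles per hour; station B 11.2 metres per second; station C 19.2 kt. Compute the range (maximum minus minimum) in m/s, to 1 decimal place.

3.4 m/s

station A: 29.60 mph = 13.232 m/s.
station C: 19.2 kt = 9.877 m/s.
Spread: 13.232 − 9.877 = 3.4 m/s.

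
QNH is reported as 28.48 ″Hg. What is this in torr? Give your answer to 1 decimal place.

723.4 mmHg

1 inHg = 25.4 mmHg, so 28.48 × 25.4 = 723.4 mmHg.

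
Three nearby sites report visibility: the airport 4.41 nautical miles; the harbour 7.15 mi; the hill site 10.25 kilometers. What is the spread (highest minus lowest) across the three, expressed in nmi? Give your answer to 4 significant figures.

1.803 nmi

the harbour: 7.15 SM = 6.21318 nmi.
the hill site: 10.25 km = 5.53456 nmi.
Spread: 6.21318 − 4.41000 = 1.803 nmi.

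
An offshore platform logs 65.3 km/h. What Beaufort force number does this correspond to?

65.3 km/h = 18.1 m/s, which is Beaufort 8 (gale, 17.2–20.7 m/s).

Beaufort force 8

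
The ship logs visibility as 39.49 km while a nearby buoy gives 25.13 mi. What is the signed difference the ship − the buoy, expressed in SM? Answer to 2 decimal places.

-0.59 SM

the ship: 39.49 km = 24.5379 SM.
Difference: 24.5379 − 25.1300 = -0.59 SM.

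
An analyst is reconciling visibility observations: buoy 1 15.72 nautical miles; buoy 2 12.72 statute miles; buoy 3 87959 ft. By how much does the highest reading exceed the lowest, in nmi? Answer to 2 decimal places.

4.67 nmi

buoy 2: 12.72 SM = 11.0534 nmi.
buoy 3: 87959 ft = 14.4762 nmi.
Spread: 15.7200 − 11.0534 = 4.67 nmi.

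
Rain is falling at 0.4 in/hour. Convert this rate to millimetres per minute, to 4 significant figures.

0.4 in/hour × 25.4 mm/in × 0.0166667 hour/minute = 0.1693 mm/minute.

0.1693 mm/minute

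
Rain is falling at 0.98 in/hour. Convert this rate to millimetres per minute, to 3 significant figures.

0.415 mm/minute

0.98 in/hour × 25.4 mm/in × 0.0166667 hour/minute = 0.415 mm/minute.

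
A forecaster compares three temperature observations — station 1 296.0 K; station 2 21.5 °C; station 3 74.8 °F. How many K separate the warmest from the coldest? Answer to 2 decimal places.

station 1: 296.0 K = 22.850 °C.
station 3: 74.8 °F = 23.778 °C.
Spread: 23.778 − 21.500 = 2.278 °C.

2.28 K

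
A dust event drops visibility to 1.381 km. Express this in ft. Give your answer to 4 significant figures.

1 km = 3280.84 ft, so 1.381 × 3280.84 = 4531 ft.

4531 ft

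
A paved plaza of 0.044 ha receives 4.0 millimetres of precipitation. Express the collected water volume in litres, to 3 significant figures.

Area: 0.044 ha = 440 m².
1 mm over 1 m² is 1 L, so volume = 4 × 440 = 1760 L.

1760 litres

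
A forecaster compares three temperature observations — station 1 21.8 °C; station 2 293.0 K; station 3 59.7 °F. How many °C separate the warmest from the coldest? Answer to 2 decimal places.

6.41 °C

station 2: 293.0 K = 19.850 °C.
station 3: 59.7 °F = 15.389 °C.
Spread: 21.800 − 15.389 = 6.411 °C.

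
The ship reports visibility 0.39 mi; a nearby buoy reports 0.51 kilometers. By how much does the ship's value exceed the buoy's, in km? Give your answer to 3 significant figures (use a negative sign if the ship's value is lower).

0.118 km

the ship: 0.39 SM = 0.62764 km.
Difference: 0.62764 − 0.51000 = 0.118 km.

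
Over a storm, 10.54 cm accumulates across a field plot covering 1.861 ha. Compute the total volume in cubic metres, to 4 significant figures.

1961 cubic metres

Depth: 10.54 cm × 10 = 105.4 mm.
Area: 1.861 ha = 18610 m².
1 mm over 1 m² is 1 L, so volume = 105.4 × 18610 = 1961494 L = 1961 m³.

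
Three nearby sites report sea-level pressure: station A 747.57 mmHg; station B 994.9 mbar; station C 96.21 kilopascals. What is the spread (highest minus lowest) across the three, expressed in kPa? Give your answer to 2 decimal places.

3.46 kPa

station A: 747.57 mmHg = 99.6678 kPa.
station B: 994.9 mb = 99.4900 kPa.
Spread: 99.6678 − 96.2100 = 3.46 kPa.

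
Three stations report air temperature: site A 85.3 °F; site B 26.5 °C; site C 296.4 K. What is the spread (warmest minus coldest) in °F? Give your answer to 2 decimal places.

site A: 85.3 °F = 29.611 °C.
site C: 296.4 K = 23.250 °C.
Spread: 29.611 − 23.250 = 6.361 °C = 11.45 °F.

11.45 °F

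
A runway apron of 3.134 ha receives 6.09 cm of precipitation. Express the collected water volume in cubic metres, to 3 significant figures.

1910 cubic metres

Depth: 6.09 cm × 10 = 60.9 mm.
Area: 3.134 ha = 31340 m².
1 mm over 1 m² is 1 L, so volume = 60.9 × 31340 = 1908606 L = 1910 m³.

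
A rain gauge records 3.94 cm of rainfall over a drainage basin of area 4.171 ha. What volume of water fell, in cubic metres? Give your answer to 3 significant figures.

Depth: 3.94 cm × 10 = 39.4 mm.
Area: 4.171 ha = 41710 m².
1 mm over 1 m² is 1 L, so volume = 39.4 × 41710 = 1643374 L = 1640 m³.

1640 cubic metres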